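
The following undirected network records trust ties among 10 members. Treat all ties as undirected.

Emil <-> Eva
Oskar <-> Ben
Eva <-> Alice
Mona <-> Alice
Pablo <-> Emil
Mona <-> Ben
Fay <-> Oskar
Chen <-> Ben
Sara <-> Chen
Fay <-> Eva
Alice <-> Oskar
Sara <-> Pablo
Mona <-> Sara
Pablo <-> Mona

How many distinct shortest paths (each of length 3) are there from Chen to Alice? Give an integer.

3

The shortest distance is 3. The length-3 paths are: Chen–Sara–Mona–Alice; Chen–Ben–Mona–Alice; Chen–Ben–Oskar–Alice.
That gives 3 distinct shortest paths.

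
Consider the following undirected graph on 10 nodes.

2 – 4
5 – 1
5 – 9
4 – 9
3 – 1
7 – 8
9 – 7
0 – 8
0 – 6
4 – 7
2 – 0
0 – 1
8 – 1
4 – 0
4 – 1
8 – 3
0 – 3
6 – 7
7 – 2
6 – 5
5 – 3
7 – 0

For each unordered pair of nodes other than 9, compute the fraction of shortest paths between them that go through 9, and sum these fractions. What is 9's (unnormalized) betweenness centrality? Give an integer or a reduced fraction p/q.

9/7

Pairs whose geodesics pass through 9 — 4–5: 1/2; 2–5: 2/7; 7–5: 1/2.
All other pairs contribute 0.
Summing the contributions gives betweenness(9) = 9/7.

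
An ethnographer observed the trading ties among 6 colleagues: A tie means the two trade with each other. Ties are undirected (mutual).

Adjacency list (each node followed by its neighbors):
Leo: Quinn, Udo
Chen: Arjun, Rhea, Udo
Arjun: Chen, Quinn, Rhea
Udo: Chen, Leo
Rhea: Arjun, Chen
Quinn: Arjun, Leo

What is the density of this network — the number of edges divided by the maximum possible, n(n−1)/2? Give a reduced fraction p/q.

There are 7 edges and 6 nodes, so the maximum possible is C(6,2) = 15.
Density = 7/15.

7/15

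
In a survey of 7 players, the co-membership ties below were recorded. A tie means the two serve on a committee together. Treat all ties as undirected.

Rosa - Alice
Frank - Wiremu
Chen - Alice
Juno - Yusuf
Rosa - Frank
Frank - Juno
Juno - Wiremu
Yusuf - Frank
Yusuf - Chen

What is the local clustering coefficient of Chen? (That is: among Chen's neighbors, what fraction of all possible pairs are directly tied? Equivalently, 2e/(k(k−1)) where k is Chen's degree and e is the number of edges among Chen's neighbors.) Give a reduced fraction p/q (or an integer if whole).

Chen's neighbors: Alice and Yusuf (k = 2).
Possible neighbor pairs: C(2,2) = 1. Edges among them: none → e = 0.
Clustering(Chen) = 0/1.

0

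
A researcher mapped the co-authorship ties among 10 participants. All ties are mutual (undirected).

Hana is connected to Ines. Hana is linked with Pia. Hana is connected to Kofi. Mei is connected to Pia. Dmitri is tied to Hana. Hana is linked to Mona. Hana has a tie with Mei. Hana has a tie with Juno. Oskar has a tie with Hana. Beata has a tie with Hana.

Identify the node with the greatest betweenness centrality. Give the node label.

Hana

Unnormalized betweenness of each node: Beata:0, Dmitri:0, Hana:35, Ines:0, Juno:0, Kofi:0, Mei:0, Mona:0, Oskar:0, Pia:0.
Hana has the largest value, 35, making it the main broker — the node through which the most shortest paths run.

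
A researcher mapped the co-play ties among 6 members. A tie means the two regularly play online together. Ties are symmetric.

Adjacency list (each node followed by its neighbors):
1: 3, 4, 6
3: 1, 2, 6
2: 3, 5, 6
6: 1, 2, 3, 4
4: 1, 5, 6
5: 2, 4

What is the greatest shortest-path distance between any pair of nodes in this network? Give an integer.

Eccentricity of each node (its greatest distance to any other): 1:2, 2:2, 3:2, 4:2, 5:2, 6:2.
The maximum eccentricity is 2, realized for instance by the pair 4–2 via 4 – 5 – 2. So the diameter is 2.

2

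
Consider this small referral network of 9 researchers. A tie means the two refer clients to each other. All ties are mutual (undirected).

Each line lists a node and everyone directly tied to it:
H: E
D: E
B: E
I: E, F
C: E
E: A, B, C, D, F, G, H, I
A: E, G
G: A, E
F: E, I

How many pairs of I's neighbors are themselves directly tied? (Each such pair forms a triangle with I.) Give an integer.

I's neighbors: E and F.
Neighbor pairs that are themselves tied: I–E–F. Each forms one triangle with I, for 1 in total.

1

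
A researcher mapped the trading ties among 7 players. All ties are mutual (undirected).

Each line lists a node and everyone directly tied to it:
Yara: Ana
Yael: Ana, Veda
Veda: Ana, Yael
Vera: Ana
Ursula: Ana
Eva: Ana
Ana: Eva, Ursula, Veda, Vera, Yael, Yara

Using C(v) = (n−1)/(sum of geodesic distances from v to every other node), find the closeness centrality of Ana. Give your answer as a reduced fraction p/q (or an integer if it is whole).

Distances from Ana: Eva:1, Ursula:1, Veda:1, Vera:1, Yael:1, Yara:1. Sum = 6.
n = 7, so closeness = 6/6 = 1.

1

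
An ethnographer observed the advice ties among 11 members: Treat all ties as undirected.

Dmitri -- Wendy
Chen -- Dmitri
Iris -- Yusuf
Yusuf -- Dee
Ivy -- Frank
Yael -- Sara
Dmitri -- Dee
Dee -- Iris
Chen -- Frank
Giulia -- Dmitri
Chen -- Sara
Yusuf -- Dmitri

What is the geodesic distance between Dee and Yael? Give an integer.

One shortest route is Dee – Dmitri – Chen – Sara – Yael, which uses 4 edges, and at distance 3 from Dee we only reach {Frank, Sara}, which does not include Yael. So d(Dee,Yael) = 4.

4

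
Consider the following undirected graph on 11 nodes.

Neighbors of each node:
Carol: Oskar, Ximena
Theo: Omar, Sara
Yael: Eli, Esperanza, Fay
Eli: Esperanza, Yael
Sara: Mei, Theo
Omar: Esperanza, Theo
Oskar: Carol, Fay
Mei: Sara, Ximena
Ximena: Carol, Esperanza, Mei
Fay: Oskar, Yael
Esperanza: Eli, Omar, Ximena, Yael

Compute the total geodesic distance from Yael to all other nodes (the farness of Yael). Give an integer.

Distances from Yael: Carol:3, Eli:1, Esperanza:1, Fay:1, Mei:3, Omar:2, Oskar:2, Sara:4, Theo:3, Ximena:2.
Sum = 3 + 1 + 1 + 1 + 3 + 2 + 2 + 4 + 3 + 2 = 22.

22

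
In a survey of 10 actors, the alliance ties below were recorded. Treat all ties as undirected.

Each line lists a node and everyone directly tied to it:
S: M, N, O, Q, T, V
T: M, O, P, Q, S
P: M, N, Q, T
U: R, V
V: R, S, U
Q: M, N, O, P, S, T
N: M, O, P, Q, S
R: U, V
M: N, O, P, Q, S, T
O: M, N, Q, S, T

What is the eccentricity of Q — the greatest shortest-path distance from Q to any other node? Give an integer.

Distances from Q: M:1, N:1, O:1, P:1, R:3, S:1, T:1, U:3, V:2.
The largest is 3 (to R and U), so the eccentricity of Q is 3.

3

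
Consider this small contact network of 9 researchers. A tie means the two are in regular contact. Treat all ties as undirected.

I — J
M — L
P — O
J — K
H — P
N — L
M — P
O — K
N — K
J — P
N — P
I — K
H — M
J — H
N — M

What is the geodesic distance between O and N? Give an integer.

One shortest route is O – P – N, which uses 2 edges, and O and N are not directly tied, so nothing shorter exists. So d(O,N) = 2.

2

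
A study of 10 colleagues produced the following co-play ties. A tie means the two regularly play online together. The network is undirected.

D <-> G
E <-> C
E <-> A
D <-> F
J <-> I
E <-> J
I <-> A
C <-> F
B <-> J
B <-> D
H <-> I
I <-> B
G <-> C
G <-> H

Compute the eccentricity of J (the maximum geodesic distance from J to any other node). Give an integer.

Distances from J: A:2, B:1, C:2, D:2, E:1, F:3, G:3, H:2, I:1.
The largest is 3 (to G and F), so the eccentricity of J is 3.

3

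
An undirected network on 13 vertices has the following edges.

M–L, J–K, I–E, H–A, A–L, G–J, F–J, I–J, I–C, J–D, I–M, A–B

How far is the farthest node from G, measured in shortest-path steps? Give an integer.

Distances from G: A:5, B:6, C:3, D:2, E:3, F:2, H:6, I:2, J:1, K:2, L:4, M:3.
The largest is 6 (to B and H), so the eccentricity of G is 6.

6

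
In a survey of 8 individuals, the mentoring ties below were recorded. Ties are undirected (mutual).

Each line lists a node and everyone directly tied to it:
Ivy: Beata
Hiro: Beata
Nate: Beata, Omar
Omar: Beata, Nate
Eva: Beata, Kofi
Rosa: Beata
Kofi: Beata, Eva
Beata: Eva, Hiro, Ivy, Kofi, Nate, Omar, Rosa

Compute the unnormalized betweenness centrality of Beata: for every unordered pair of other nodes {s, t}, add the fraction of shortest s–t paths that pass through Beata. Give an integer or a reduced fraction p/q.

19

Pairs whose geodesics pass through Beata — Hiro–Nate: 1; Hiro–Ivy: 1; Hiro–Kofi: 1; Hiro–Eva: 1; Hiro–Rosa: 1; Hiro–Omar: 1; Nate–Ivy: 1; Nate–Kofi: 1; Nate–Eva: 1; Nate–Rosa: 1; Ivy–Kofi: 1; Ivy–Eva: 1; Ivy–Rosa: 1; Ivy–Omar: 1 … (+5 more pairs).
All other pairs contribute 0.
Summing the contributions gives betweenness(Beata) = 19.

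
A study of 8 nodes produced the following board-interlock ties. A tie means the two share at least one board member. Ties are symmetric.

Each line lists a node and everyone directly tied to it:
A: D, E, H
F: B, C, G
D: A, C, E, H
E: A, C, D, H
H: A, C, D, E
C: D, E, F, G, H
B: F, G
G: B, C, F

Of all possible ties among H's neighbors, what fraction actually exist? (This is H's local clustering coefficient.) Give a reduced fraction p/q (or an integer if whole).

5/6

H's neighbors: A, C, D, and E (k = 4).
Possible neighbor pairs: C(4,2) = 6. Edges among them: A–D, A–E, C–D, C–E, D–E → e = 5.
Clustering(H) = 5/6.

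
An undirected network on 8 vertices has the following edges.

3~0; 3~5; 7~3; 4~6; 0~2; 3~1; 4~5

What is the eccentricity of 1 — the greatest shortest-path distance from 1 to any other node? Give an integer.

4

Distances from 1: 0:2, 2:3, 3:1, 4:3, 5:2, 6:4, 7:2.
The largest is 4 (to 6), so the eccentricity of 1 is 4.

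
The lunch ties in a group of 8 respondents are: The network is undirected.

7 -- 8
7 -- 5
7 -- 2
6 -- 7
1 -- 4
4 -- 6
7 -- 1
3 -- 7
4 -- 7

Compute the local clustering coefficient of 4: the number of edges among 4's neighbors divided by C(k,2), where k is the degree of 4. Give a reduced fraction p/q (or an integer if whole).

2/3

4's neighbors: 1, 6, and 7 (k = 3).
Possible neighbor pairs: C(3,2) = 3. Edges among them: 1–7, 6–7 → e = 2.
Clustering(4) = 2/3.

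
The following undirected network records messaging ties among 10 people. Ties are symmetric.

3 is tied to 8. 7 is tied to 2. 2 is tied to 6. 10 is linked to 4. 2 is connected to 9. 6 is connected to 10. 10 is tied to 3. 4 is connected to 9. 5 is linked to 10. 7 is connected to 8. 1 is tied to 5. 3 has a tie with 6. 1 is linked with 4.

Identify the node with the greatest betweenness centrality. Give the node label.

Unnormalized betweenness of each node: 1:1, 2:15/2, 3:6, 4:15/2, 5:2, 6:9/2, 7:2, 8:2, 9:4, 10:25/2.
10 has the largest value, 25/2, making it the main broker — the node through which the most shortest paths run.

10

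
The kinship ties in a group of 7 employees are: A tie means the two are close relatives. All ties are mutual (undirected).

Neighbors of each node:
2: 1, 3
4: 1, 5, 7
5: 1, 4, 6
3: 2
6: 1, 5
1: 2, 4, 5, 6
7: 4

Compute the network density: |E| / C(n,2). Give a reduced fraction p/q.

8/21

There are 8 edges and 7 nodes, so the maximum possible is C(7,2) = 21.
Density = 8/21.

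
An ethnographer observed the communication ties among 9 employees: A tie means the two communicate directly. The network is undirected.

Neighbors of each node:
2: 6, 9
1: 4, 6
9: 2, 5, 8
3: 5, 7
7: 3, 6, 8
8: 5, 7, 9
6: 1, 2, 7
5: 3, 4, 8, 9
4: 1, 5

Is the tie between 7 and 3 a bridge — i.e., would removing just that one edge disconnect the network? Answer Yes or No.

Even without that edge, 7 still reaches 3 via 7 – 8 – 5 – 3, so the network stays connected. Not a bridge.

No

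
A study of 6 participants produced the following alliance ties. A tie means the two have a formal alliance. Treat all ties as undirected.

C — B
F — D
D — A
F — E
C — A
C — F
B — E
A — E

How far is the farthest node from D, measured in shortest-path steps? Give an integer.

3

Distances from D: A:1, B:3, C:2, E:2, F:1.
The largest is 3 (to B), so the eccentricity of D is 3.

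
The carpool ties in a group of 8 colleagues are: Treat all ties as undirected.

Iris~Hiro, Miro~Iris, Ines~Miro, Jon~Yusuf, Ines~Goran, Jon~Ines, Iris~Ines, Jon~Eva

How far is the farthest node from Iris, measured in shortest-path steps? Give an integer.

3

Distances from Iris: Eva:3, Goran:2, Hiro:1, Ines:1, Jon:2, Miro:1, Yusuf:3.
The largest is 3 (to Eva and Yusuf), so the eccentricity of Iris is 3.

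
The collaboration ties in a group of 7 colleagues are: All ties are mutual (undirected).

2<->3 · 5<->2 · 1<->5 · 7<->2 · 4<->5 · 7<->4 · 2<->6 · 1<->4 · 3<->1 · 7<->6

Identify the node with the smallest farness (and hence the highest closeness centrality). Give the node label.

Farness (sum of distances to all others) for each node — 1:10, 2:8, 3:10, 4:9, 5:9, 6:11, 7:9.
The smallest farness is 8, for 2, so 2 has the highest closeness.

2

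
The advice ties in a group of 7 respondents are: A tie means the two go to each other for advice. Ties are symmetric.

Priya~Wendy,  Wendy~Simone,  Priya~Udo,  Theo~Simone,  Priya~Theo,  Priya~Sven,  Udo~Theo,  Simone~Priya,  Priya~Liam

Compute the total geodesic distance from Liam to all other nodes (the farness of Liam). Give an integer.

Distances from Liam: Priya:1, Simone:2, Sven:2, Theo:2, Udo:2, Wendy:2.
Sum = 1 + 2 + 2 + 2 + 2 + 2 = 11.

11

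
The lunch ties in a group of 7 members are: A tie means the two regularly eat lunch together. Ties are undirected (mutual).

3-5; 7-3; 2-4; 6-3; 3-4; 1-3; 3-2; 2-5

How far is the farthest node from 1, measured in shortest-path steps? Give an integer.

2

Distances from 1: 2:2, 3:1, 4:2, 5:2, 6:2, 7:2.
The largest is 2 (to 7, 5, 4, 6, and 2), so the eccentricity of 1 is 2.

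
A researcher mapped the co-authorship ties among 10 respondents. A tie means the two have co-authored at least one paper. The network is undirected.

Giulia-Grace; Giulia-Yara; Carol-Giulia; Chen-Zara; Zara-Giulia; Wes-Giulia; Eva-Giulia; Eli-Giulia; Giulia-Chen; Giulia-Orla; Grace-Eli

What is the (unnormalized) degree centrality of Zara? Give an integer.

Zara is directly tied to Chen and Giulia. That is 2 neighbors, so the degree of Zara is 2.

2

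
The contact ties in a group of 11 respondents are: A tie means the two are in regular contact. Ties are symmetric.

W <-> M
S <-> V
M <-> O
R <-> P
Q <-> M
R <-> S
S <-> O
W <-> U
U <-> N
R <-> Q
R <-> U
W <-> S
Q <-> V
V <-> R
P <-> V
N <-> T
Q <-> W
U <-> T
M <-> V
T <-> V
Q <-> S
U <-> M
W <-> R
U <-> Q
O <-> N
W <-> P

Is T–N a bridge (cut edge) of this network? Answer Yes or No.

No

Even without that edge, T still reaches N via T – U – N, so the network stays connected. Not a bridge.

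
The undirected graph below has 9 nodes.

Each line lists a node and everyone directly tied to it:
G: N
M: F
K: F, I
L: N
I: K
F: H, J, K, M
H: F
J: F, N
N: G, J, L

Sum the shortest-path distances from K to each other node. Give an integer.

19

Distances from K: F:1, G:4, H:2, I:1, J:2, L:4, M:2, N:3.
Sum = 1 + 4 + 2 + 1 + 2 + 4 + 2 + 3 = 19.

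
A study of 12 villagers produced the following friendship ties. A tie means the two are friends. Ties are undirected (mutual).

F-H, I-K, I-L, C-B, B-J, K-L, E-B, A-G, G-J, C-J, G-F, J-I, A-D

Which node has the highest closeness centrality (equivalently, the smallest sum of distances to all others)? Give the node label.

J

Farness (sum of distances to all others) for each node — A:30, B:27, C:28, D:40, E:37, F:30, G:22, H:40, I:26, J:20, K:35, L:35.
The smallest farness is 20, for J, so J has the highest closeness.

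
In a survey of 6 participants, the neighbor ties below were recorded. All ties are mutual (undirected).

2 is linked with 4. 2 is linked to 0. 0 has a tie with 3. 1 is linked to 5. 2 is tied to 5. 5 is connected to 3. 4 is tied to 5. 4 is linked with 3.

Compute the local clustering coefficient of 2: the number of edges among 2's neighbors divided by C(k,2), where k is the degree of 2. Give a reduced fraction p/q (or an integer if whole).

2's neighbors: 0, 4, and 5 (k = 3).
Possible neighbor pairs: C(3,2) = 3. Edges among them: 4–5 → e = 1.
Clustering(2) = 1/3.

1/3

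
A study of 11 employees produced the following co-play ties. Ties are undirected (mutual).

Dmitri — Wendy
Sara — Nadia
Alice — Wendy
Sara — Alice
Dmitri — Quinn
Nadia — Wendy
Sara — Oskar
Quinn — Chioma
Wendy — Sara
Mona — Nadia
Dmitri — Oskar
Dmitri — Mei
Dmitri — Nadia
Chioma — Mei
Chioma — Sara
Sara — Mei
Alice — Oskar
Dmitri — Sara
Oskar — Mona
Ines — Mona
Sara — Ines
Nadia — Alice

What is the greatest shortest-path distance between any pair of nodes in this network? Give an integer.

Eccentricity of each node (its greatest distance to any other): Alice:3, Chioma:3, Dmitri:2, Ines:3, Mei:3, Mona:3, Nadia:2, Oskar:2, Quinn:3, Sara:2, Wendy:2.
The maximum eccentricity is 3, realized for instance by the pair Mei–Mona via Mei – Sara – Oskar – Mona. So the diameter is 3.

3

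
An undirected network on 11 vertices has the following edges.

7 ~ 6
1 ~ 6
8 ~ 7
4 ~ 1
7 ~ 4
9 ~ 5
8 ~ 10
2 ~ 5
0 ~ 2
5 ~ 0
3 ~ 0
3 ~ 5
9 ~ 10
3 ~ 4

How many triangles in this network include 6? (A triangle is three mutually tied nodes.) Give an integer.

0

6's neighbors are 1 and 7, but none of them are tied to each other, so no triangle contains 6.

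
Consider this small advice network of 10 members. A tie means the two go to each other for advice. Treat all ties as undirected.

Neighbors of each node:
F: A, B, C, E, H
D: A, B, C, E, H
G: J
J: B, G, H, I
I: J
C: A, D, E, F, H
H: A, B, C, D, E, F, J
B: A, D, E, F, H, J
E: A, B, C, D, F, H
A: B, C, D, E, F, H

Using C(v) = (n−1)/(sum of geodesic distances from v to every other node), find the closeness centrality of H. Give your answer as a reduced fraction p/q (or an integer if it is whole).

Distances from H: A:1, B:1, C:1, D:1, E:1, F:1, G:2, I:2, J:1. Sum = 11.
n = 10, so closeness = 9/11.

9/11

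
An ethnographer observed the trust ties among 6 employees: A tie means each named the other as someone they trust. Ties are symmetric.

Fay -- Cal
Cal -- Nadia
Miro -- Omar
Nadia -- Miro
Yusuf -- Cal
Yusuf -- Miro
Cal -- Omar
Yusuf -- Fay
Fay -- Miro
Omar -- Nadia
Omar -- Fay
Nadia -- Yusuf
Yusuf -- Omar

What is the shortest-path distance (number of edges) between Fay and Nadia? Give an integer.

2

One shortest route is Fay – Cal – Nadia, which uses 2 edges, and Fay and Nadia are not directly tied, so nothing shorter exists. So d(Fay,Nadia) = 2.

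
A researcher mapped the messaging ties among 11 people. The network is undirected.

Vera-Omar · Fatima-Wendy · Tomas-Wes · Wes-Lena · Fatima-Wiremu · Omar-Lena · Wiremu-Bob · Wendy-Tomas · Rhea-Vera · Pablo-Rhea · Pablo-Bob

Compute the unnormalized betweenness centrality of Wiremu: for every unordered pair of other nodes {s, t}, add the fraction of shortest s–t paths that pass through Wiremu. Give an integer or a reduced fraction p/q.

Pairs whose geodesics pass through Wiremu — Tomas–Pablo: 1; Tomas–Bob: 1; Wes–Bob: 1; Vera–Fatima: 1; Rhea–Fatima: 1; Rhea–Wendy: 1; Pablo–Fatima: 1; Pablo–Wendy: 1; Bob–Fatima: 1; Bob–Wendy: 1.
All other pairs contribute 0.
Summing the contributions gives betweenness(Wiremu) = 10.

10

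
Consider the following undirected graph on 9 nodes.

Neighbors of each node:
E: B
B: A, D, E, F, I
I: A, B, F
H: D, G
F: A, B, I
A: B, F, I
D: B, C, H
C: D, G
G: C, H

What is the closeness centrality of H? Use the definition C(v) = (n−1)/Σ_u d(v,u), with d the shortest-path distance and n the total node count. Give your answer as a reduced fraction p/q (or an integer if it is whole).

4/9

Distances from H: A:3, B:2, C:2, D:1, E:3, F:3, G:1, I:3. Sum = 18.
n = 9, so closeness = 8/18 = 4/9.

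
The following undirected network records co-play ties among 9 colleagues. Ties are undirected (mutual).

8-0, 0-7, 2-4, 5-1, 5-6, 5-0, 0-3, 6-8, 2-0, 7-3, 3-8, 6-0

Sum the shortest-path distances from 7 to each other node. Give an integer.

Distances from 7: 0:1, 1:3, 2:2, 3:1, 4:3, 5:2, 6:2, 8:2.
Sum = 1 + 3 + 2 + 1 + 3 + 2 + 2 + 2 = 16.

16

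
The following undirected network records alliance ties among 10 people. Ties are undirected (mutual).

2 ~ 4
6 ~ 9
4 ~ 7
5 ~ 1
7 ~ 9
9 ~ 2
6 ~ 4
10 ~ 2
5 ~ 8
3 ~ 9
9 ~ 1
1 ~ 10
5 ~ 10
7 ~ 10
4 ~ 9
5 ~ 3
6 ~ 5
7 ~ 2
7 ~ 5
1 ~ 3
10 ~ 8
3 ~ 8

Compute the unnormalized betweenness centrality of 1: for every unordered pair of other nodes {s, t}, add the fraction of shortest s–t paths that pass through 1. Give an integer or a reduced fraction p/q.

11/12

Pairs whose geodesics pass through 1 — 10–9: 1/3; 10–3: 1/3; 9–5: 1/4.
All other pairs contribute 0.
Summing the contributions gives betweenness(1) = 11/12.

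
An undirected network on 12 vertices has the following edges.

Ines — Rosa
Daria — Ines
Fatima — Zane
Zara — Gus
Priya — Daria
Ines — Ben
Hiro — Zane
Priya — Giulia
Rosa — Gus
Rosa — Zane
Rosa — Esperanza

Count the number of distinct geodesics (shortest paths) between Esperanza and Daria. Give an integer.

The shortest distance is 3, and the only length-3 path is Esperanza–Rosa–Ines–Daria. So there is exactly 1 shortest path.

1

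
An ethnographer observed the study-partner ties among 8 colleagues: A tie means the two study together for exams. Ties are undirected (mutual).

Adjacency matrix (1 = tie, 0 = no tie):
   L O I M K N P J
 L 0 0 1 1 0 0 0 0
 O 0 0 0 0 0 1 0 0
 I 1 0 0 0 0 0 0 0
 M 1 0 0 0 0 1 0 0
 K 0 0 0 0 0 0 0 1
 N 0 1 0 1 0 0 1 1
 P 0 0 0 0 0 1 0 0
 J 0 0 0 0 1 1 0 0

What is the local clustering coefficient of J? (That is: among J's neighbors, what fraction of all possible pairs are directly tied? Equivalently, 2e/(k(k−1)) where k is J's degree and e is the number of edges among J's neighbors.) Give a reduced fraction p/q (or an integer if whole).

0

J's neighbors: K and N (k = 2).
Possible neighbor pairs: C(2,2) = 1. Edges among them: none → e = 0.
Clustering(J) = 0/1.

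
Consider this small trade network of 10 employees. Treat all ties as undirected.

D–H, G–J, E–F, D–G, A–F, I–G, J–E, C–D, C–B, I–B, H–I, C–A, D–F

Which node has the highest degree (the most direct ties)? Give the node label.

Degrees — A:2, B:2, C:3, D:4, E:2, F:3, G:3, H:2, I:3, J:2.
The maximum is 4, attained only by D.

D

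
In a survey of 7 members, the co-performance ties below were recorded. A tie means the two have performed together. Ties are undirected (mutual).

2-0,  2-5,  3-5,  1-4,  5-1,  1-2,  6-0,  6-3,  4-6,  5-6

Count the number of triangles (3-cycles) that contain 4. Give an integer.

4's neighbors are 1 and 6, but none of them are tied to each other, so no triangle contains 4.

0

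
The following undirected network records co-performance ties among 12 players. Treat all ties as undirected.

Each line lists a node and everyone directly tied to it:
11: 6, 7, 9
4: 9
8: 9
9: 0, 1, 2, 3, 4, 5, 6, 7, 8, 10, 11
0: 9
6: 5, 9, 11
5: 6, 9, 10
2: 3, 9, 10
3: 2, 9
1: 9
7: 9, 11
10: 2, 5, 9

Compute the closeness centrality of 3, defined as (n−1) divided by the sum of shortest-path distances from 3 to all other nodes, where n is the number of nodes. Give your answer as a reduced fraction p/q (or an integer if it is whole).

11/20

Distances from 3: 0:2, 1:2, 2:1, 4:2, 5:2, 6:2, 7:2, 8:2, 9:1, 10:2, 11:2. Sum = 20.
n = 12, so closeness = 11/20.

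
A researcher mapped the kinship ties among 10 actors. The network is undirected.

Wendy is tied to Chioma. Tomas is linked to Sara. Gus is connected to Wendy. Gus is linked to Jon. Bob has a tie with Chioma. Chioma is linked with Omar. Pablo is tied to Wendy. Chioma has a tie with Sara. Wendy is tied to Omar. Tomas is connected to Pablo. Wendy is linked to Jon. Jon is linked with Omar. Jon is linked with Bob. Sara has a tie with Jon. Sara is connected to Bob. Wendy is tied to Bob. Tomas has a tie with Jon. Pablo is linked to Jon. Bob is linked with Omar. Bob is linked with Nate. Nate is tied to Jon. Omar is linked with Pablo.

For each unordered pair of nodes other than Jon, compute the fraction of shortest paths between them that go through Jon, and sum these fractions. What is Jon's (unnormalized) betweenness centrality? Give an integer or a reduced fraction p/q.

11

Pairs whose geodesics pass through Jon — Tomas–Wendy: 1/2; Tomas–Gus: 1; Tomas–Nate: 1; Tomas–Omar: 1/2; Tomas–Bob: 1/2; Wendy–Nate: 1/2; Wendy–Sara: 1/3; Gus–Nate: 1; Gus–Pablo: 1/2; Gus–Omar: 1/2; Gus–Bob: 1/2; Gus–Sara: 1; Nate–Pablo: 1; Nate–Omar: 1/2 … (+4 more pairs).
All other pairs contribute 0.
Summing the contributions gives betweenness(Jon) = 11.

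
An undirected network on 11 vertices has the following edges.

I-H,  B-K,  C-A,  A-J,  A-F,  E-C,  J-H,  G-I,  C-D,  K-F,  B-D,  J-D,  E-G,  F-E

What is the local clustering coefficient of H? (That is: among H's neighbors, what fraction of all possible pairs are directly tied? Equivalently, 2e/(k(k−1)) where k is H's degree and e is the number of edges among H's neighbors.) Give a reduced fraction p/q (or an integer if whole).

0

H's neighbors: I and J (k = 2).
Possible neighbor pairs: C(2,2) = 1. Edges among them: none → e = 0.
Clustering(H) = 0/1.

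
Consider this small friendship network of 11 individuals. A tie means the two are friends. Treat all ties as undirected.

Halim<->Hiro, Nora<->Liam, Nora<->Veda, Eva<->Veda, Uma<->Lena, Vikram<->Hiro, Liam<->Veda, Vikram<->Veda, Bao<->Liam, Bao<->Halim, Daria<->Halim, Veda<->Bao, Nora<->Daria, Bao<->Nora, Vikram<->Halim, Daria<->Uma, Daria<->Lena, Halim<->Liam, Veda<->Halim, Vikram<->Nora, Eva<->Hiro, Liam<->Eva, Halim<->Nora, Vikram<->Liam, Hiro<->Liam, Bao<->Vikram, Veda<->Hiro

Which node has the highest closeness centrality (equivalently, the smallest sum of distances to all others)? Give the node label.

Halim

Farness (sum of distances to all others) for each node — Bao:17, Daria:17, Eva:22, Halim:13, Hiro:17, Lena:25, Liam:15, Nora:14, Uma:25, Veda:15, Vikram:16.
The smallest farness is 13, for Halim, so Halim has the highest closeness.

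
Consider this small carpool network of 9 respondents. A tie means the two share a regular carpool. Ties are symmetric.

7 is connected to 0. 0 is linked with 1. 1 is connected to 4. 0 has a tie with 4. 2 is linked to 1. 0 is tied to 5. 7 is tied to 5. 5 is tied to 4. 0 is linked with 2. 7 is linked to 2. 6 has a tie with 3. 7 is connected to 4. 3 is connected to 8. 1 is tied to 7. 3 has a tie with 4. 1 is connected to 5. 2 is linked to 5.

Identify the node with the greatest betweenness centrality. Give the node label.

4

Unnormalized betweenness of each node: 0:1, 1:1, 2:0, 3:13, 4:15, 5:1, 6:0, 7:1, 8:0.
4 has the largest value, 15, making it the main broker — the node through which the most shortest paths run.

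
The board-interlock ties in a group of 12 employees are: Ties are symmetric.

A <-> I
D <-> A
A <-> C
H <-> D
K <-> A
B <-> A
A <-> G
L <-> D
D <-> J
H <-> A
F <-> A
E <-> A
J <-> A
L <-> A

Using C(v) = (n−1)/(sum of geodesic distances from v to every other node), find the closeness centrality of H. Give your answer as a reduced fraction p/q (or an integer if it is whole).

Distances from H: A:1, B:2, C:2, D:1, E:2, F:2, G:2, I:2, J:2, K:2, L:2. Sum = 20.
n = 12, so closeness = 11/20.

11/20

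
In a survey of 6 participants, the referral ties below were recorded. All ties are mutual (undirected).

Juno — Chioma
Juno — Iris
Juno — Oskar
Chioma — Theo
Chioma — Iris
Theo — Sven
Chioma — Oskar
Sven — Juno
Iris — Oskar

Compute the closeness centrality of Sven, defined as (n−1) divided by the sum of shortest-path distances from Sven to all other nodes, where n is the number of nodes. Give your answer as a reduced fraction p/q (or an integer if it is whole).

5/8

Distances from Sven: Chioma:2, Iris:2, Juno:1, Oskar:2, Theo:1. Sum = 8.
n = 6, so closeness = 5/8.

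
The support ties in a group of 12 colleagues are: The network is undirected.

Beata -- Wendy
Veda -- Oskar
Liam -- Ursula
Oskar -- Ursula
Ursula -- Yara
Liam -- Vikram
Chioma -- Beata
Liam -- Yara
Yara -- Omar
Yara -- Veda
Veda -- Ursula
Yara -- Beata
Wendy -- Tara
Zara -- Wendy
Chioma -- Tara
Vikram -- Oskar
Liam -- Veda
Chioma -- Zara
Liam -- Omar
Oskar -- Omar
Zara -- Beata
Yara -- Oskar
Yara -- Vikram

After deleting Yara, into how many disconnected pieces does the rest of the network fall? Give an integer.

Without Yara, the remaining ties split the others into: {Beata, Chioma, Tara, Wendy, Zara}; {Liam, Omar, Oskar, Ursula, Veda, Vikram}.
That's 2 separate components.

2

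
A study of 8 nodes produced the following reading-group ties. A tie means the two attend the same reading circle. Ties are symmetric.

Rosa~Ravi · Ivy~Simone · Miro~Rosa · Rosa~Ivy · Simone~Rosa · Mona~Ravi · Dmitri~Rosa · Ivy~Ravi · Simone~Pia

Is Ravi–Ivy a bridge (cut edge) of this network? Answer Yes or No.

No

Even without that edge, Ravi still reaches Ivy via Ravi – Rosa – Ivy, so the network stays connected. Not a bridge.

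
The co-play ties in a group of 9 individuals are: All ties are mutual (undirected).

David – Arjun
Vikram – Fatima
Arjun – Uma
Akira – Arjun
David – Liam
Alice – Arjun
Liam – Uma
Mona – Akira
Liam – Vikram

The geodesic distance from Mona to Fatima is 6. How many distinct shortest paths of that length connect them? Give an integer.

2

The shortest distance is 6. The length-6 paths are: Mona–Akira–Arjun–Uma–Liam–Vikram–Fatima; Mona–Akira–Arjun–David–Liam–Vikram–Fatima.
That gives 2 distinct shortest paths.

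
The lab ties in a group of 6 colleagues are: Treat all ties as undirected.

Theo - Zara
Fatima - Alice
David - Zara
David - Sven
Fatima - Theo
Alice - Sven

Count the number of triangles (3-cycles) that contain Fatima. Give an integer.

Fatima's neighbors are Alice and Theo, but none of them are tied to each other, so no triangle contains Fatima.

0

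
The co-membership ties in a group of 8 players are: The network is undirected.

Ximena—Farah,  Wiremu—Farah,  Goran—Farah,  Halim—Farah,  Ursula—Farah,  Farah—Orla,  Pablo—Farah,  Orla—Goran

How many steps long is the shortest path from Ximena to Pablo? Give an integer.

One shortest route is Ximena – Farah – Pablo, which uses 2 edges, and Ximena and Pablo are not directly tied, so nothing shorter exists. So d(Ximena,Pablo) = 2.

2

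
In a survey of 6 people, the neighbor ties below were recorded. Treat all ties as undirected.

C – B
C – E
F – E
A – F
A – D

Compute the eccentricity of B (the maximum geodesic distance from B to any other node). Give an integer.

5

Distances from B: A:4, C:1, D:5, E:2, F:3.
The largest is 5 (to D), so the eccentricity of B is 5.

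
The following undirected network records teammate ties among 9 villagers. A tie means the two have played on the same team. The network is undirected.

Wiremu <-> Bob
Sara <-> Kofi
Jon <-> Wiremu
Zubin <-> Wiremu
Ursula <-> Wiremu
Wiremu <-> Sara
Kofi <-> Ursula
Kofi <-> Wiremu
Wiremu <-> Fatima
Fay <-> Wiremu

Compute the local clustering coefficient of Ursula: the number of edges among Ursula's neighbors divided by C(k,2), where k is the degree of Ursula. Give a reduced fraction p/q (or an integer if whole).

Ursula's neighbors: Kofi and Wiremu (k = 2).
Possible neighbor pairs: C(2,2) = 1. Edges among them: Kofi–Wiremu → e = 1.
Clustering(Ursula) = 1/1.

1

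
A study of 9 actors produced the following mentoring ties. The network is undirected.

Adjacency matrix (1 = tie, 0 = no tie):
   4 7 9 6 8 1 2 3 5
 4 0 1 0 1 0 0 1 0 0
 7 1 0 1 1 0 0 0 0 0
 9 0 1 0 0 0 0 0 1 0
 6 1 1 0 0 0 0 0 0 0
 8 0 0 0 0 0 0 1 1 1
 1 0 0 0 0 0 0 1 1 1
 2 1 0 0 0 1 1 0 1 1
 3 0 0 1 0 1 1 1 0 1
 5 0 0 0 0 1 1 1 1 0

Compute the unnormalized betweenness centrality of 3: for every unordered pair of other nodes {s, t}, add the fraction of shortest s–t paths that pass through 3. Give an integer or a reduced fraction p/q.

35/6

Pairs whose geodesics pass through 3 — 7–8: 1/2; 7–1: 1/2; 7–5: 1/2; 9–8: 1; 9–1: 1; 9–2: 1; 9–5: 1; 8–1: 1/3.
All other pairs contribute 0.
Summing the contributions gives betweenness(3) = 35/6.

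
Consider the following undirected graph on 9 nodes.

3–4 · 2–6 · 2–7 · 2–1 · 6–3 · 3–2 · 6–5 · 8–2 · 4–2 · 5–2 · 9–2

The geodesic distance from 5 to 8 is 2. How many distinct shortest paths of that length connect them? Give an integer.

The shortest distance is 2, and the only length-2 path is 5–2–8. So there is exactly 1 shortest path.

1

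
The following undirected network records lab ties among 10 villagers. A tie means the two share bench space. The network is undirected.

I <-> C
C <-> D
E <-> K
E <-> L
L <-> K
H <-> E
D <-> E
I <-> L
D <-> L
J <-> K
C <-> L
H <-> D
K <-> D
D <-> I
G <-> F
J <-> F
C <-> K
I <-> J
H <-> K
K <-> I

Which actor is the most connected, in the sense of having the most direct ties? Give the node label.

Degrees — C:4, D:6, E:4, F:2, G:1, H:3, I:5, J:3, K:7, L:5.
The maximum is 7, attained only by K.

K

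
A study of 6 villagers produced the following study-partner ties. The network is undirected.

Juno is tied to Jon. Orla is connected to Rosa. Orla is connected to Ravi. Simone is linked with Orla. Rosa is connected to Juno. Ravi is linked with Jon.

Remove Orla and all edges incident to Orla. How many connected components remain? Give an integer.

2

Without Orla, the remaining ties split the others into: {Jon, Juno, Ravi, Rosa}; {Simone}.
That's 2 separate components.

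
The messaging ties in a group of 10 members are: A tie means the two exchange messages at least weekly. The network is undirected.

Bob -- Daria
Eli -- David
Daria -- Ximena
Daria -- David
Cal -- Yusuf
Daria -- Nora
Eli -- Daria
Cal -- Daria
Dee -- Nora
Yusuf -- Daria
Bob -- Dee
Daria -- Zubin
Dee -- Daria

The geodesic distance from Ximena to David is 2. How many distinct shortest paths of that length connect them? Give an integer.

1

The shortest distance is 2, and the only length-2 path is Ximena–Daria–David. So there is exactly 1 shortest path.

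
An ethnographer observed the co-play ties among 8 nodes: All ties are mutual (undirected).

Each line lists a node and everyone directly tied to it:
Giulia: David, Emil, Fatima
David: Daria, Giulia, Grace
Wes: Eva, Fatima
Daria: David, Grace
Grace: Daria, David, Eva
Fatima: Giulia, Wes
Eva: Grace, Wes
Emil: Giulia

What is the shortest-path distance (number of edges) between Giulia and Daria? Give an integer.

2

One shortest route is Giulia – David – Daria, which uses 2 edges, and Giulia and Daria are not directly tied, so nothing shorter exists. So d(Giulia,Daria) = 2.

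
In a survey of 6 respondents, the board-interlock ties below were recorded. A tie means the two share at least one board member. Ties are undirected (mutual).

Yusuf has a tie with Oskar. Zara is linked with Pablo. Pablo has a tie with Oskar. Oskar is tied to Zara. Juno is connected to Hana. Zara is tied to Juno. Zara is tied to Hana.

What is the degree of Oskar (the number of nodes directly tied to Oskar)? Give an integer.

Oskar is directly tied to Pablo, Yusuf, and Zara. That is 3 neighbors, so the degree of Oskar is 3.

3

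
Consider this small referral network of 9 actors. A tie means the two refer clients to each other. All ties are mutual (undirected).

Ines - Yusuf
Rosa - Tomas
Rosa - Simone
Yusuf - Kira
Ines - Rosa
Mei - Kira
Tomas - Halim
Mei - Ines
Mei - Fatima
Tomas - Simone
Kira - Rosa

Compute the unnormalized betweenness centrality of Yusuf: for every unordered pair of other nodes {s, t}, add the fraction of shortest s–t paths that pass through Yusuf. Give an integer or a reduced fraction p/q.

1/3

Pairs whose geodesics pass through Yusuf — Kira–Ines: 1/3.
All other pairs contribute 0.
Summing the contributions gives betweenness(Yusuf) = 1/3.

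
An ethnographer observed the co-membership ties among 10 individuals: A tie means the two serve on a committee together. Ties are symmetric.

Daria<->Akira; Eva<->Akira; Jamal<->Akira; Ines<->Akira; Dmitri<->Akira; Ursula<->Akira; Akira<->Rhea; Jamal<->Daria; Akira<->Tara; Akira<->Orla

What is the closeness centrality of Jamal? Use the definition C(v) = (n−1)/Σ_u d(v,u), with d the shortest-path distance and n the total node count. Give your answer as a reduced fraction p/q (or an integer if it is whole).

Distances from Jamal: Akira:1, Daria:1, Dmitri:2, Eva:2, Ines:2, Orla:2, Rhea:2, Tara:2, Ursula:2. Sum = 16.
n = 10, so closeness = 9/16.

9/16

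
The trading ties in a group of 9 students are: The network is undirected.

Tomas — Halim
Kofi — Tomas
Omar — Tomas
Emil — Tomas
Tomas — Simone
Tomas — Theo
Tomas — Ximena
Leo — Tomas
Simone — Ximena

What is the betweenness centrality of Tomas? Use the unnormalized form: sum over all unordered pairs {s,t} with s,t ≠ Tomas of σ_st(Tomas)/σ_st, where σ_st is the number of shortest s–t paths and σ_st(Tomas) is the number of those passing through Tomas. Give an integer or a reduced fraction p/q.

27

Pairs whose geodesics pass through Tomas — Halim–Omar: 1; Halim–Simone: 1; Halim–Theo: 1; Halim–Ximena: 1; Halim–Kofi: 1; Halim–Emil: 1; Halim–Leo: 1; Omar–Simone: 1; Omar–Theo: 1; Omar–Ximena: 1; Omar–Kofi: 1; Omar–Emil: 1; Omar–Leo: 1; Simone–Theo: 1 … (+13 more pairs).
All other pairs contribute 0.
Summing the contributions gives betweenness(Tomas) = 27.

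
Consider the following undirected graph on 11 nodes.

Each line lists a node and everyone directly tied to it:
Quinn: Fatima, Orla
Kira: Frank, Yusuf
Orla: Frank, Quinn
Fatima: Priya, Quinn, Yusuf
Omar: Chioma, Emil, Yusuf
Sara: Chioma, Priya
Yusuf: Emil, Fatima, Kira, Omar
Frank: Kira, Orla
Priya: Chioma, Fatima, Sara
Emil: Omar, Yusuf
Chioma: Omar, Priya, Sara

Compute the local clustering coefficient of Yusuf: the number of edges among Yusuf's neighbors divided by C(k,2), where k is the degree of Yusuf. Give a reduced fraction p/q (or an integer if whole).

1/6

Yusuf's neighbors: Emil, Fatima, Kira, and Omar (k = 4).
Possible neighbor pairs: C(4,2) = 6. Edges among them: Emil–Omar → e = 1.
Clustering(Yusuf) = 1/6.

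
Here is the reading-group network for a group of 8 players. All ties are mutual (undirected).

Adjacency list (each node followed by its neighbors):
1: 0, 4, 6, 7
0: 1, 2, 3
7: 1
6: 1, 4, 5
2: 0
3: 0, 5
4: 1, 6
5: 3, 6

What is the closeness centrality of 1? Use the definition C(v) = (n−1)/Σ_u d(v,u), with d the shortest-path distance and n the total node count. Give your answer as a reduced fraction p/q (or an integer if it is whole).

Distances from 1: 0:1, 2:2, 3:2, 4:1, 5:2, 6:1, 7:1. Sum = 10.
n = 8, so closeness = 7/10.

7/10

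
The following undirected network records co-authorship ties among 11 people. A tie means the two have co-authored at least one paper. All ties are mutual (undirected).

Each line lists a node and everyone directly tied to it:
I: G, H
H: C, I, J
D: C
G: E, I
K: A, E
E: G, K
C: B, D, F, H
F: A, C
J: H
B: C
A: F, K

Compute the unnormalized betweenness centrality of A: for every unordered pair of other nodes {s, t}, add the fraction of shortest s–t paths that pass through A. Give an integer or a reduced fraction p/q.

Pairs whose geodesics pass through A — K–F: 1; K–H: 1/2; K–D: 1; K–J: 1/2; K–C: 1; K–B: 1; F–E: 1; F–G: 1/2; E–D: 1/2; E–C: 1/2; E–B: 1/2.
All other pairs contribute 0.
Summing the contributions gives betweenness(A) = 8.

8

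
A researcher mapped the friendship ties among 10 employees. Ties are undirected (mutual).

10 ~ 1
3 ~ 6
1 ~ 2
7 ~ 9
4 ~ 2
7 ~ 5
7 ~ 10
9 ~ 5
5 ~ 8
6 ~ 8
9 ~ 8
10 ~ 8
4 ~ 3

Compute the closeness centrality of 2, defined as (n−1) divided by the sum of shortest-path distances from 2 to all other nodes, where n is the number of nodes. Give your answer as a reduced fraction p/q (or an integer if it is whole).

Distances from 2: 1:1, 3:2, 4:1, 5:4, 6:3, 7:3, 8:3, 9:4, 10:2. Sum = 23.
n = 10, so closeness = 9/23.

9/23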